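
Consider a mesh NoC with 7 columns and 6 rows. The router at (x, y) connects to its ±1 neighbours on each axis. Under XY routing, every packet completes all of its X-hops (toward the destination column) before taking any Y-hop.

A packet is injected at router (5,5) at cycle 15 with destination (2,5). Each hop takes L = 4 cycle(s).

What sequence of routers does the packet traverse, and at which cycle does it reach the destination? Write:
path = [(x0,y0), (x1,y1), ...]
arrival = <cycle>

path = [(5,5), (4,5), (3,5), (2,5)]
arrival = 27

#0 — 5,5 | c15
#1 — 4,5 | c19 | W
#2 — 3,5 | c23 | W
#3 — 2,5 | c27 | W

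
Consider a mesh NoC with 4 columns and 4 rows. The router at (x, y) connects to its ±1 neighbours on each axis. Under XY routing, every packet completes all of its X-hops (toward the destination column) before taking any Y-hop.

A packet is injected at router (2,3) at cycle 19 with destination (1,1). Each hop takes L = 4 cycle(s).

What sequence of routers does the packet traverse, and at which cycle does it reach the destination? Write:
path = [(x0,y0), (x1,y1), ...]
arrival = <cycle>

path = [(2,3), (1,3), (1,2), (1,1)]
arrival = 31

t=19: at (2,3)
t=23: at (1,3) after W
t=27: at (1,2) after S
t=31: at (1,1) after S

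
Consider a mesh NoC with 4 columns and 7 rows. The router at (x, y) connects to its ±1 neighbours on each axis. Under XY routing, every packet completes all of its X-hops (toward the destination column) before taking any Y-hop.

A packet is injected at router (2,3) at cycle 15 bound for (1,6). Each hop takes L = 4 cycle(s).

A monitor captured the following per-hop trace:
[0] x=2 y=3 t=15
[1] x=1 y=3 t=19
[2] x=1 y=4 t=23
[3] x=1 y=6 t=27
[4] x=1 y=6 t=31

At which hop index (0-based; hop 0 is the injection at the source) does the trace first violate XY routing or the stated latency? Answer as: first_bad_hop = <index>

first_bad_hop = 3

[1] (-1,+0) / 4c ⇒ ok
[2] (+0,+1) / 4c ⇒ ok
[3] (+0,+2) / 4c ⇒ BAD: non-unit step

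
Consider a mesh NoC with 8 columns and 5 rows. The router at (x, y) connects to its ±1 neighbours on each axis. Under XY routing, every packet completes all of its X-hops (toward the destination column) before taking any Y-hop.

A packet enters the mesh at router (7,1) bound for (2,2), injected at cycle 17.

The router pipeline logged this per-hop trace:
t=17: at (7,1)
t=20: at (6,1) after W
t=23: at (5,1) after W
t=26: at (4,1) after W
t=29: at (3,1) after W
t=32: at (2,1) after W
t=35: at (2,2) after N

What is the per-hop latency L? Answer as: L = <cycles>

Δcyc across hop 0→1: 20 − 17 = 3.
Per-hop latency L = Δcyc = 3.

L = 3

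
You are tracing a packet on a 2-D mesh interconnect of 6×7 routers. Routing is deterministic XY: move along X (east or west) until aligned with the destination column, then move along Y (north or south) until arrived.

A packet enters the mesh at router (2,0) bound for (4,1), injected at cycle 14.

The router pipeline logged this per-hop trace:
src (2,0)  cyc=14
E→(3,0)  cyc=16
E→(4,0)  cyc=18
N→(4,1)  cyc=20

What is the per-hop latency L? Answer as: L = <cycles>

L = 2

cyc[1] − cyc[0] = 16 − 14 = 2.
That increment is L by definition: L = 2.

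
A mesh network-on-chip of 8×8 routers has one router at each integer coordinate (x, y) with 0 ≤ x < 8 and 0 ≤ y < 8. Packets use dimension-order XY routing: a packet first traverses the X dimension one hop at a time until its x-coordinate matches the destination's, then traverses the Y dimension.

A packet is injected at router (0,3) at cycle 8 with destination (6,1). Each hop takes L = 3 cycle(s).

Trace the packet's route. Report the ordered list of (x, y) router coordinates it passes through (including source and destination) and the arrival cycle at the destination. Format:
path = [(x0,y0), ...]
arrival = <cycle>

t=8: at (0,3)
t=11: at (1,3) after E
t=14: at (2,3) after E
t=17: at (3,3) after E
t=20: at (4,3) after E
t=23: at (5,3) after E
t=26: at (6,3) after E
t=29: at (6,2) after S
t=32: at (6,1) after S

path = [(0,3), (1,3), (2,3), (3,3), (4,3), (5,3), (6,3), (6,2), (6,1)]
arrival = 32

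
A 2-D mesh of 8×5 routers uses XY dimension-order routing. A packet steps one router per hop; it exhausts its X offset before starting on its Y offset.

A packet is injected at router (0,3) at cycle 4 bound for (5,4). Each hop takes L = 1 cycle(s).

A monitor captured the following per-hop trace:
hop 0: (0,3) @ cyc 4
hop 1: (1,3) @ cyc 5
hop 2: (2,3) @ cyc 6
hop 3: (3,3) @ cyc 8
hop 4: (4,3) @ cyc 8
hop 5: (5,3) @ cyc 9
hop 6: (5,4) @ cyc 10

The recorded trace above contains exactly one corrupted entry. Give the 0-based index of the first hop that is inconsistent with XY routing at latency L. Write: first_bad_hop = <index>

first_bad_hop = 3

hop 1: step (+1,+0), +1 cyc — ok
hop 2: step (+1,+0), +1 cyc — ok
hop 3: step (+1,+0), +2 cyc — BAD: Δcyc=2≠L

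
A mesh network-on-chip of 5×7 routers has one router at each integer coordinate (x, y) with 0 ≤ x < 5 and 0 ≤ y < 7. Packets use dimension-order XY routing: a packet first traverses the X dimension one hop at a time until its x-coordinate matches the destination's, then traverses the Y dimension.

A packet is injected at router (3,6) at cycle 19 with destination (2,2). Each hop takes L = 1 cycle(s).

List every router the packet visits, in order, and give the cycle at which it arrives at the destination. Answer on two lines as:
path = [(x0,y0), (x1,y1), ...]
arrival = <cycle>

path = [(3,6), (2,6), (2,5), (2,4), (2,3), (2,2)]
arrival = 24

src (3,6)  cyc=19
W→(2,6)  cyc=20
S→(2,5)  cyc=21
S→(2,4)  cyc=22
S→(2,3)  cyc=23
S→(2,2)  cyc=24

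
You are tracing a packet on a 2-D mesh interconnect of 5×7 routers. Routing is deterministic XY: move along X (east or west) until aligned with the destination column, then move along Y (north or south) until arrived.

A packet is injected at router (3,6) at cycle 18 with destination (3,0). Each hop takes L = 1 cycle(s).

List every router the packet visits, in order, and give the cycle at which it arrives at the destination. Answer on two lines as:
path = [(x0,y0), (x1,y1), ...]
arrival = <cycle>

[0] x=3 y=6 t=18
[1] x=3 y=5 t=19 →S
[2] x=3 y=4 t=20 →S
[3] x=3 y=3 t=21 →S
[4] x=3 y=2 t=22 →S
[5] x=3 y=1 t=23 →S
[6] x=3 y=0 t=24 →S

path = [(3,6), (3,5), (3,4), (3,3), (3,2), (3,1), (3,0)]
arrival = 24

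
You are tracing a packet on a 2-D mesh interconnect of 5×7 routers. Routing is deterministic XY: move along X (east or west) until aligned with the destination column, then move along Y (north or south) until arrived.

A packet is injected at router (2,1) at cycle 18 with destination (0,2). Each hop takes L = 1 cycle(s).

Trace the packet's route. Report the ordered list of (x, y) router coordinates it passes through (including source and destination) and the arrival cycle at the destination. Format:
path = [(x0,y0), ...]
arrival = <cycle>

path = [(2,1), (1,1), (0,1), (0,2)]
arrival = 21

t=18: at (2,1)
t=19: at (1,1) after W
t=20: at (0,1) after W
t=21: at (0,2) after N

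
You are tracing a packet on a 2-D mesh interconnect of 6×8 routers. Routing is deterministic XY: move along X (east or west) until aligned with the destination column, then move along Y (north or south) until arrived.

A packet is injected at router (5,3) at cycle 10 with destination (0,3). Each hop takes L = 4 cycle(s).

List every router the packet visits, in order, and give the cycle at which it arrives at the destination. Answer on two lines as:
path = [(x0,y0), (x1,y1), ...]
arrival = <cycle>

[0] x=5 y=3 t=10
[1] x=4 y=3 t=14 →W
[2] x=3 y=3 t=18 →W
[3] x=2 y=3 t=22 →W
[4] x=1 y=3 t=26 →W
[5] x=0 y=3 t=30 →W

path = [(5,3), (4,3), (3,3), (2,3), (1,3), (0,3)]
arrival = 30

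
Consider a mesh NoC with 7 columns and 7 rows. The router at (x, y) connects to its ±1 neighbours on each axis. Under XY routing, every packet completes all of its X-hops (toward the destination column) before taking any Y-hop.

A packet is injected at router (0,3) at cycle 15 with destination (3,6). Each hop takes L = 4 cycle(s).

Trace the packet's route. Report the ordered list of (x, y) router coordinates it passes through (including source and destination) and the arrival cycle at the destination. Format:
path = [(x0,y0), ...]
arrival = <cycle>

path = [(0,3), (1,3), (2,3), (3,3), (3,4), (3,5), (3,6)]
arrival = 39

#0 — 0,3 | c15
#1 — 1,3 | c19 | E
#2 — 2,3 | c23 | E
#3 — 3,3 | c27 | E
#4 — 3,4 | c31 | N
#5 — 3,5 | c35 | N
#6 — 3,6 | c39 | N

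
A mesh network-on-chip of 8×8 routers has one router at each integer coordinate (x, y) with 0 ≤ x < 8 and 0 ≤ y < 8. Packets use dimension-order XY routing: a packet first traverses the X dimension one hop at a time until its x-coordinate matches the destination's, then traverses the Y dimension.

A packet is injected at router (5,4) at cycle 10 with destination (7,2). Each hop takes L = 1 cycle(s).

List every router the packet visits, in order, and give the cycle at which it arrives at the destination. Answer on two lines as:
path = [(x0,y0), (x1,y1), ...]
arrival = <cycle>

t=10: at (5,4)
t=11: at (6,4) after E
t=12: at (7,4) after E
t=13: at (7,3) after S
t=14: at (7,2) after S

path = [(5,4), (6,4), (7,4), (7,3), (7,2)]
arrival = 14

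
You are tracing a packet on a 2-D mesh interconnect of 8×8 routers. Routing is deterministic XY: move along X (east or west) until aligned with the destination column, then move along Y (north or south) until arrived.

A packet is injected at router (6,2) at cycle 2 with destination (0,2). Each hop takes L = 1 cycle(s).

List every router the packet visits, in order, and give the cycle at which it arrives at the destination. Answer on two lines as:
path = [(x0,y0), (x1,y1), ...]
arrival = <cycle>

[0] x=6 y=2 t=2
[1] x=5 y=2 t=3 →W
[2] x=4 y=2 t=4 →W
[3] x=3 y=2 t=5 →W
[4] x=2 y=2 t=6 →W
[5] x=1 y=2 t=7 →W
[6] x=0 y=2 t=8 →W

path = [(6,2), (5,2), (4,2), (3,2), (2,2), (1,2), (0,2)]
arrival = 8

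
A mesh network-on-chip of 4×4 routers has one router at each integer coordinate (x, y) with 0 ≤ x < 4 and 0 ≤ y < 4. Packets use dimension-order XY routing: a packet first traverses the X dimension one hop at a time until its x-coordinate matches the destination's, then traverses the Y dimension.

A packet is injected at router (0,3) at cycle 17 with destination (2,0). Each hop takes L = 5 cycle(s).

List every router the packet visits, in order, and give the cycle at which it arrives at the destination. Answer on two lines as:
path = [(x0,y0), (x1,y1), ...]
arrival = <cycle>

path = [(0,3), (1,3), (2,3), (2,2), (2,1), (2,0)]
arrival = 42

[0] x=0 y=3 t=17
[1] x=1 y=3 t=22 →E
[2] x=2 y=3 t=27 →E
[3] x=2 y=2 t=32 →S
[4] x=2 y=1 t=37 →S
[5] x=2 y=0 t=42 →S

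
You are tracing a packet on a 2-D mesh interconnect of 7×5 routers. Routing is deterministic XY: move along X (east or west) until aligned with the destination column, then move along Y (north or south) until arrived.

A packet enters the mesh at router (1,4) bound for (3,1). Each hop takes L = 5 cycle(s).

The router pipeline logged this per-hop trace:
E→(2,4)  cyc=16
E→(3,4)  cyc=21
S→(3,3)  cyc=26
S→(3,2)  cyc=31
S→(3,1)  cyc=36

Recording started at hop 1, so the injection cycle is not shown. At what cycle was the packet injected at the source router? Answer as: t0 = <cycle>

At hop 1 the cycle is 16; in general cyc_k = t0 + kL.
So t0 = 16 − 1·5 = 11.

t0 = 11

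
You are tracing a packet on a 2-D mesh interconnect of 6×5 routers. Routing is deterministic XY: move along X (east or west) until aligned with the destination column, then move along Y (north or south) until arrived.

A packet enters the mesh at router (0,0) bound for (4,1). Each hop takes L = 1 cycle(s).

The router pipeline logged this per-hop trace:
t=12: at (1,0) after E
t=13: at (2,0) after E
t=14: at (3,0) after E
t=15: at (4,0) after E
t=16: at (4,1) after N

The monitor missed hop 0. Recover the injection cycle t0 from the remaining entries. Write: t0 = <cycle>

t0 = 11

The first recorded entry is hop 1 at cycle 12.
t0 = cyc[1] − L = 12 − 1 = 11.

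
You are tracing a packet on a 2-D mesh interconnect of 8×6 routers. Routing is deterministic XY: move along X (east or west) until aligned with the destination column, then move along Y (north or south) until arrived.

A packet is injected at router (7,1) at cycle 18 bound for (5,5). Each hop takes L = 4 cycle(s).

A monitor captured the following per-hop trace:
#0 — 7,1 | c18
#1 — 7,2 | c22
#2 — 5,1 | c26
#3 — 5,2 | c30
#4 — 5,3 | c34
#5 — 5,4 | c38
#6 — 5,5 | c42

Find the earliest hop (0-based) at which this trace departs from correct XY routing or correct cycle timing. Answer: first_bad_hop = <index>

hop 1: step (+0,+1), +4 cyc — BAD: Y-move but x=7≠5

first_bad_hop = 1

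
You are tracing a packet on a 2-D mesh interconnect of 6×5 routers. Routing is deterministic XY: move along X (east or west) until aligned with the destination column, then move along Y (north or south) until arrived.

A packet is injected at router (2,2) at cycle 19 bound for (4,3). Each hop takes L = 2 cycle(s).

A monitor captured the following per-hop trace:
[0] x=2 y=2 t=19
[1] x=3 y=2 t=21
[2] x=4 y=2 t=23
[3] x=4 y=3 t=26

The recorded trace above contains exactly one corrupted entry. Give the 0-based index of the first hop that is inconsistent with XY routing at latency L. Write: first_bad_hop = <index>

first_bad_hop = 3

hop 1: step (+1,+0), +2 cyc — ok
hop 2: step (+1,+0), +2 cyc — ok
hop 3: step (+0,+1), +3 cyc — BAD: Δcyc=3≠L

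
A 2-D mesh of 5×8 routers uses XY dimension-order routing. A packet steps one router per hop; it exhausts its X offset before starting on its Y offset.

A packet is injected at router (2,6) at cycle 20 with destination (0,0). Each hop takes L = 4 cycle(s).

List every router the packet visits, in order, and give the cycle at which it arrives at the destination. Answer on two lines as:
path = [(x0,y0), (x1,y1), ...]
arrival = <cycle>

src (2,6)  cyc=20
W→(1,6)  cyc=24
W→(0,6)  cyc=28
S→(0,5)  cyc=32
S→(0,4)  cyc=36
S→(0,3)  cyc=40
S→(0,2)  cyc=44
S→(0,1)  cyc=48
S→(0,0)  cyc=52

path = [(2,6), (1,6), (0,6), (0,5), (0,4), (0,3), (0,2), (0,1), (0,0)]
arrival = 52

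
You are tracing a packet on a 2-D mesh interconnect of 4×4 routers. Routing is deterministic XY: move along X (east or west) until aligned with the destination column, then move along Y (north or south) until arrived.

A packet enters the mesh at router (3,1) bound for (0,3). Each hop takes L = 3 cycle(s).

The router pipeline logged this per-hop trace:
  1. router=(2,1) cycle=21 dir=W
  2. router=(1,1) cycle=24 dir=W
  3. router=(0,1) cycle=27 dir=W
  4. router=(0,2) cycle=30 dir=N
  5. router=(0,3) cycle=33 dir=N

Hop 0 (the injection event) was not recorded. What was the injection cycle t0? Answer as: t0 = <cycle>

t0 = 18

The first recorded entry is hop 1 at cycle 21.
t0 = cyc[1] − L = 21 − 3 = 18.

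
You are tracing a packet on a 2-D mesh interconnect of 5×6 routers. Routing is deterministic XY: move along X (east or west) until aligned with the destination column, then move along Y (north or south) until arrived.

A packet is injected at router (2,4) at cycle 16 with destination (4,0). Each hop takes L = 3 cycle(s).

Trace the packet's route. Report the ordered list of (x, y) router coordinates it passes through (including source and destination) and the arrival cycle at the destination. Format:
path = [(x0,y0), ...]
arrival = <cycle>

#0 — 2,4 | c16
#1 — 3,4 | c19 | E
#2 — 4,4 | c22 | E
#3 — 4,3 | c25 | S
#4 — 4,2 | c28 | S
#5 — 4,1 | c31 | S
#6 — 4,0 | c34 | S

path = [(2,4), (3,4), (4,4), (4,3), (4,2), (4,1), (4,0)]
arrival = 34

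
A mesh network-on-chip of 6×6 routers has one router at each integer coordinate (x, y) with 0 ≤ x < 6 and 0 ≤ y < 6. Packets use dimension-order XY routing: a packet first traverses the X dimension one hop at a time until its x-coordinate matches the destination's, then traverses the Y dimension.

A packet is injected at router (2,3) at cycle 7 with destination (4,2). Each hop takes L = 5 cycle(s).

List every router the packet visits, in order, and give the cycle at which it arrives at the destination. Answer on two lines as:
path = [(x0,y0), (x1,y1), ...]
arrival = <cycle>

  0. router=(2,3) cycle=7 (inject)
  1. router=(3,3) cycle=12 dir=E
  2. router=(4,3) cycle=17 dir=E
  3. router=(4,2) cycle=22 dir=S

path = [(2,3), (3,3), (4,3), (4,2)]
arrival = 22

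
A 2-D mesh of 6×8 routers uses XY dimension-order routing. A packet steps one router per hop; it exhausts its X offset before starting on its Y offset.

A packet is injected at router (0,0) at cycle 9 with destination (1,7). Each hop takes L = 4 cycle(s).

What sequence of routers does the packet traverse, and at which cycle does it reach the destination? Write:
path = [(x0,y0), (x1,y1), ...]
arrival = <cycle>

path = [(0,0), (1,0), (1,1), (1,2), (1,3), (1,4), (1,5), (1,6), (1,7)]
arrival = 41

  0. router=(0,0) cycle=9 (inject)
  1. router=(1,0) cycle=13 dir=E
  2. router=(1,1) cycle=17 dir=N
  3. router=(1,2) cycle=21 dir=N
  4. router=(1,3) cycle=25 dir=N
  5. router=(1,4) cycle=29 dir=N
  6. router=(1,5) cycle=33 dir=N
  7. router=(1,6) cycle=37 dir=N
  8. router=(1,7) cycle=41 dir=N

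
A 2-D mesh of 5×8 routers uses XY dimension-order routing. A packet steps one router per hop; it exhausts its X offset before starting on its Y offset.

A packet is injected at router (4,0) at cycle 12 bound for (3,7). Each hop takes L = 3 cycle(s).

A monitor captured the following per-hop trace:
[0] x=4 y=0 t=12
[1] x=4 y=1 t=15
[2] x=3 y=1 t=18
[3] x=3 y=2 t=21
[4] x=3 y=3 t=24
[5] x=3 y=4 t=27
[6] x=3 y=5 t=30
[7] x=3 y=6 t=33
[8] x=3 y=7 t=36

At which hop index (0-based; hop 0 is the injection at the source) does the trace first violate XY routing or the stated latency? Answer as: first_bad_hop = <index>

first_bad_hop = 1

[1] (+0,+1) / 3c ⇒ BAD: Y-move but x=4≠3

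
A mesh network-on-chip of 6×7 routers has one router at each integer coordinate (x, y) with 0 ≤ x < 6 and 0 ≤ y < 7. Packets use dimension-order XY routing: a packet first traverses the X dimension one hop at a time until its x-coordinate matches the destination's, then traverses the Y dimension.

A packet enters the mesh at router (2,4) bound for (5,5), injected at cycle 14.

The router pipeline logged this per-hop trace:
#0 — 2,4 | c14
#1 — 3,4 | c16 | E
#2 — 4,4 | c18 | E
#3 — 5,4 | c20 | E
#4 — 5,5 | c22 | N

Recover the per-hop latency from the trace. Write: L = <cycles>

L = 2

cyc[1] − cyc[0] = 16 − 14 = 2.
One hop costs L cycles, so L = 2.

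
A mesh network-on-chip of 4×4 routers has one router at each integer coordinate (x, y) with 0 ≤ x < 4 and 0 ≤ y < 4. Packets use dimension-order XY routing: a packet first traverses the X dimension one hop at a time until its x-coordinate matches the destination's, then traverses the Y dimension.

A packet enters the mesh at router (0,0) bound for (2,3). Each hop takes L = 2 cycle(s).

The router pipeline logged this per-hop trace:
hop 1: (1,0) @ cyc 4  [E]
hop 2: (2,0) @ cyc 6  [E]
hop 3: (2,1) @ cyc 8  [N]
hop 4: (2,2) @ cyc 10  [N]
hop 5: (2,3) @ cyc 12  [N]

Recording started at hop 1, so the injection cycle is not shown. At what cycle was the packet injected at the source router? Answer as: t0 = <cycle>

Hop 1 reached at cycle 4; hop k is at t0 + k·L.
Subtract one hop: t0 = 4 − 2 = 2.

t0 = 2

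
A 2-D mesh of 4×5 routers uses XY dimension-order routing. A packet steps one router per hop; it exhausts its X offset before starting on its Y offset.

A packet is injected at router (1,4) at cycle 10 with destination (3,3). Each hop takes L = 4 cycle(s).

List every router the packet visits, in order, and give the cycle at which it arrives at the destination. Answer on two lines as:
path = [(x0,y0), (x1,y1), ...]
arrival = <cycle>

src (1,4)  cyc=10
E→(2,4)  cyc=14
E→(3,4)  cyc=18
S→(3,3)  cyc=22

path = [(1,4), (2,4), (3,4), (3,3)]
arrival = 22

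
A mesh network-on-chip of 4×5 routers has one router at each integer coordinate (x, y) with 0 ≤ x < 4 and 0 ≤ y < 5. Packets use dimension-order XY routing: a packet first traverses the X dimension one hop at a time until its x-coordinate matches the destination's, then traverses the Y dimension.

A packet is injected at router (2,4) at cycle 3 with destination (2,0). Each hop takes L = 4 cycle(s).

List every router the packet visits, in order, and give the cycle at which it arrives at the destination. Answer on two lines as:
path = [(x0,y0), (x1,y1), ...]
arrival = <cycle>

src (2,4)  cyc=3
S→(2,3)  cyc=7
S→(2,2)  cyc=11
S→(2,1)  cyc=15
S→(2,0)  cyc=19

path = [(2,4), (2,3), (2,2), (2,1), (2,0)]
arrival = 19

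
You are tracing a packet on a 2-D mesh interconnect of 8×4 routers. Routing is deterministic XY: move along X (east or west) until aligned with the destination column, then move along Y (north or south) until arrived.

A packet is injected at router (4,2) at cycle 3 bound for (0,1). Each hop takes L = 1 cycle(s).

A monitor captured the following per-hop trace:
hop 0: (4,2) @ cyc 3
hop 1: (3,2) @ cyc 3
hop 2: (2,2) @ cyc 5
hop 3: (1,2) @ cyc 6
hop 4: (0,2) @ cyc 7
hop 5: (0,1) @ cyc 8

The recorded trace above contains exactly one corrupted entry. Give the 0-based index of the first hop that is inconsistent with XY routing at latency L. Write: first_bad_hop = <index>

hop 1: step (-1,+0), +0 cyc — BAD: Δcyc=0≠L

first_bad_hop = 1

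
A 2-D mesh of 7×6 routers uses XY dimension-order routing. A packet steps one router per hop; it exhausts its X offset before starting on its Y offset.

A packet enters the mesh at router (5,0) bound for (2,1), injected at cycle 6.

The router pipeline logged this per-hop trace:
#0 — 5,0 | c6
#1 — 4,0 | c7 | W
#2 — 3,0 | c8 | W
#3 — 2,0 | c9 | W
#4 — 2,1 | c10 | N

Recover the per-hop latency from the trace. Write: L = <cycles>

Between hops 0 and 1 the cycle counter advances 7 − 6 = 1.
Per-hop latency L = Δcyc = 1.

L = 1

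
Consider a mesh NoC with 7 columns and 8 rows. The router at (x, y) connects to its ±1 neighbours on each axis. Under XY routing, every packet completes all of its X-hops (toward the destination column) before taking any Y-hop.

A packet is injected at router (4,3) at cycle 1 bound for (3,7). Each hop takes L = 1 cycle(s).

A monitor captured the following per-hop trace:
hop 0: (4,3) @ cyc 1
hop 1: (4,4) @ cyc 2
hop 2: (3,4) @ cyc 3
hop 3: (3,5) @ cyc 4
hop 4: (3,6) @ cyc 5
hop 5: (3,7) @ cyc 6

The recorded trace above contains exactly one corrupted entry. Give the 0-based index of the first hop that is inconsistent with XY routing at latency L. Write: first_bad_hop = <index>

[1] (+0,+1) / 1c ⇒ BAD: Y-move but x=4≠3

first_bad_hop = 1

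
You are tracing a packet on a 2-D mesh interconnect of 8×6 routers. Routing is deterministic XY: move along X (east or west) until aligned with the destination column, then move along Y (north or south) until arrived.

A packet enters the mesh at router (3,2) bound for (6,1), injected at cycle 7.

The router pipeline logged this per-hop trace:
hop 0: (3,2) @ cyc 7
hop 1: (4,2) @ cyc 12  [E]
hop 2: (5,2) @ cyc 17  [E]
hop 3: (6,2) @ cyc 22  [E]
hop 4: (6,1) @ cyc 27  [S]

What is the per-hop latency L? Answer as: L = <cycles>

L = 5

From hop 0 (7) to hop 1 (12): +5 cycles.
One hop costs L cycles, so L = 5.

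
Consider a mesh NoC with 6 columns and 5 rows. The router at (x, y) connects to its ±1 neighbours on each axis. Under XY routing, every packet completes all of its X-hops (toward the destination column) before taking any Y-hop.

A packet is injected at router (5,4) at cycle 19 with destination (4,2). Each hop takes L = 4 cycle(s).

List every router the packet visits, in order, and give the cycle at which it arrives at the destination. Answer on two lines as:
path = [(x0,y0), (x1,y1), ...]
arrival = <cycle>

path = [(5,4), (4,4), (4,3), (4,2)]
arrival = 31

hop 0: (5,4) @ cyc 19
hop 1: (4,4) @ cyc 23  [W]
hop 2: (4,3) @ cyc 27  [S]
hop 3: (4,2) @ cyc 31  [S]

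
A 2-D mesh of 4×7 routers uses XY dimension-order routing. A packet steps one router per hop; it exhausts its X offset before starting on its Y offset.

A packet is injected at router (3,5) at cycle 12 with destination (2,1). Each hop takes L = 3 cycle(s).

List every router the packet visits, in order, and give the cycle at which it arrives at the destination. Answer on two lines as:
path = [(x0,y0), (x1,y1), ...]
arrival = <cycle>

path = [(3,5), (2,5), (2,4), (2,3), (2,2), (2,1)]
arrival = 27

#0 — 3,5 | c12
#1 — 2,5 | c15 | W
#2 — 2,4 | c18 | S
#3 — 2,3 | c21 | S
#4 — 2,2 | c24 | S
#5 — 2,1 | c27 | S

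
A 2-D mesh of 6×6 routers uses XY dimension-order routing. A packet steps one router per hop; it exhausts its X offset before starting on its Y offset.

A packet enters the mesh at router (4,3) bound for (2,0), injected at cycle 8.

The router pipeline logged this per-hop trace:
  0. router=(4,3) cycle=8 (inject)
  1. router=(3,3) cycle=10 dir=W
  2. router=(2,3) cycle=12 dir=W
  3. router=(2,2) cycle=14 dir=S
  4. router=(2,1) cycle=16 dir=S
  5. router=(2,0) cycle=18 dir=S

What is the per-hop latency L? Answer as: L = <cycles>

L = 2

Δcyc across hop 0→1: 10 − 8 = 2.
Each hop adds L, hence L = 2.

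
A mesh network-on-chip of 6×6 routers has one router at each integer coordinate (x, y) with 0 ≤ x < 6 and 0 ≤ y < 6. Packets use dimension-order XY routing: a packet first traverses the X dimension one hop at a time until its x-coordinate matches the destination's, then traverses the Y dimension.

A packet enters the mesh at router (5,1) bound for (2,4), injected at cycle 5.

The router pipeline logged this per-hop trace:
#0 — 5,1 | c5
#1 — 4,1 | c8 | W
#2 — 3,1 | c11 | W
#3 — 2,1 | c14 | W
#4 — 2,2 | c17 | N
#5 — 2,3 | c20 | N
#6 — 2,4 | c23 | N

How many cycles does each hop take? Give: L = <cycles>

cyc[1] − cyc[0] = 8 − 5 = 3.
Per-hop latency L = Δcyc = 3.

L = 3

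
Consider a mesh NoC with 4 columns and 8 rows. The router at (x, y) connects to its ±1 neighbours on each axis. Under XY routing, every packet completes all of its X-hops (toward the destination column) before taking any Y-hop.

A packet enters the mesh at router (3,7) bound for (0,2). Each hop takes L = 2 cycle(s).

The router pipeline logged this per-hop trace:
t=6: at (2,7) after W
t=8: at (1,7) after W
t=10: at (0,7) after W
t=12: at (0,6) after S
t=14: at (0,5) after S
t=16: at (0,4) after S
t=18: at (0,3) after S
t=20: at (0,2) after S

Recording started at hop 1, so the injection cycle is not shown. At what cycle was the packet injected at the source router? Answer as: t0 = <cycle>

t0 = 4

At hop 1 the cycle is 6; in general cyc_k = t0 + kL.
Subtract one hop: t0 = 6 − 2 = 4.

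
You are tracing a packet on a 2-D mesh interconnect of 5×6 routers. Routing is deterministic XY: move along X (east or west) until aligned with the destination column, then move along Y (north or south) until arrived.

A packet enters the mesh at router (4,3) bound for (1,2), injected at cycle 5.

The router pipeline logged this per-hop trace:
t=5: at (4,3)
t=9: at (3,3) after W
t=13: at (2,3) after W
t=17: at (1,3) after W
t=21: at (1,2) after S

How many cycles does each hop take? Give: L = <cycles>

L = 4

cyc[1] − cyc[0] = 9 − 5 = 4.
One hop costs L cycles, so L = 4.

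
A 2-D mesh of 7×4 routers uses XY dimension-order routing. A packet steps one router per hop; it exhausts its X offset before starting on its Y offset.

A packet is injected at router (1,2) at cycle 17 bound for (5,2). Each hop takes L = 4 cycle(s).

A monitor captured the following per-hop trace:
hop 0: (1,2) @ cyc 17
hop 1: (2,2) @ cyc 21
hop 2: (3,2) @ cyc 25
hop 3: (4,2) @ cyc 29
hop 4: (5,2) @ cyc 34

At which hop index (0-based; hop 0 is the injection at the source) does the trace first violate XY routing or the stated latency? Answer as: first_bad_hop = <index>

first_bad_hop = 4

[1] (+1,+0) / 4c ⇒ ok
[2] (+1,+0) / 4c ⇒ ok
[3] (+1,+0) / 4c ⇒ ok
[4] (+1,+0) / 5c ⇒ BAD: Δcyc=5≠L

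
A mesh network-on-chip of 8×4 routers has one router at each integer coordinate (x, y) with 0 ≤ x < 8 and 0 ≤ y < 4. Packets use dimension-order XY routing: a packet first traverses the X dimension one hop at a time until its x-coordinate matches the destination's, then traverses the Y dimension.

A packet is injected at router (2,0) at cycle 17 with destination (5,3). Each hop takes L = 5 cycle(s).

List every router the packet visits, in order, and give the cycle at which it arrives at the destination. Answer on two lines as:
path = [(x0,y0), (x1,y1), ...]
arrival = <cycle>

path = [(2,0), (3,0), (4,0), (5,0), (5,1), (5,2), (5,3)]
arrival = 47

  0. router=(2,0) cycle=17 (inject)
  1. router=(3,0) cycle=22 dir=E
  2. router=(4,0) cycle=27 dir=E
  3. router=(5,0) cycle=32 dir=E
  4. router=(5,1) cycle=37 dir=N
  5. router=(5,2) cycle=42 dir=N
  6. router=(5,3) cycle=47 dir=N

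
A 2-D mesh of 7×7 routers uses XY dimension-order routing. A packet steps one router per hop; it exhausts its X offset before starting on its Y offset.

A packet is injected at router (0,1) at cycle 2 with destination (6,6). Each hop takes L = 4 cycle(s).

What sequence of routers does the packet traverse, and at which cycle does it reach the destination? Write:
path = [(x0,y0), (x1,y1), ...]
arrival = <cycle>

path = [(0,1), (1,1), (2,1), (3,1), (4,1), (5,1), (6,1), (6,2), (6,3), (6,4), (6,5), (6,6)]
arrival = 46

hop 0: (0,1) @ cyc 2
hop 1: (1,1) @ cyc 6  [E]
hop 2: (2,1) @ cyc 10  [E]
hop 3: (3,1) @ cyc 14  [E]
hop 4: (4,1) @ cyc 18  [E]
hop 5: (5,1) @ cyc 22  [E]
hop 6: (6,1) @ cyc 26  [E]
hop 7: (6,2) @ cyc 30  [N]
hop 8: (6,3) @ cyc 34  [N]
hop 9: (6,4) @ cyc 38  [N]
hop 10: (6,5) @ cyc 42  [N]
hop 11: (6,6) @ cyc 46  [N]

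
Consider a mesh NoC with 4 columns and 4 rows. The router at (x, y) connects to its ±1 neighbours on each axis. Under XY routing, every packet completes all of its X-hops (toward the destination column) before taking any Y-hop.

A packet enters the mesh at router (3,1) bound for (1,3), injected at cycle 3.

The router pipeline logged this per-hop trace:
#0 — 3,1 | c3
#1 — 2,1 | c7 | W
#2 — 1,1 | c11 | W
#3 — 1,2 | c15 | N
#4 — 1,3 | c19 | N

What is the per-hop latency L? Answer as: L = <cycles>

L = 4

Δcyc across hop 0→1: 7 − 3 = 4.
Each hop adds L, hence L = 4.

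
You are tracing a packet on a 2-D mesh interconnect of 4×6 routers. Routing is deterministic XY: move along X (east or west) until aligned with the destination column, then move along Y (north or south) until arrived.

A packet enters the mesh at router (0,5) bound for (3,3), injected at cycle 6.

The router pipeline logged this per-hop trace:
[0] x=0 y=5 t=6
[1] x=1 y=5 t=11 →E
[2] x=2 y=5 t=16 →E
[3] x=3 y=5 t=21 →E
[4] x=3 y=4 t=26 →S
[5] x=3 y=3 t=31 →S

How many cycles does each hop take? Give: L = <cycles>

Between hops 0 and 1 the cycle counter advances 11 − 6 = 5.
Per-hop latency L = Δcyc = 5.

L = 5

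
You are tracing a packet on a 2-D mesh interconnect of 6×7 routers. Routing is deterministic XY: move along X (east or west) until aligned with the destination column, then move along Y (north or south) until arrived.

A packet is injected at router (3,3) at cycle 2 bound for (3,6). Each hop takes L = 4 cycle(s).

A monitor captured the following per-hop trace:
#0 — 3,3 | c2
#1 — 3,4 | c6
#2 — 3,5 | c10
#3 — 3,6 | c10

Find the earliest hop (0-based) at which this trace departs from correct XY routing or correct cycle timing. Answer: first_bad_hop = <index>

first_bad_hop = 3

hop 1: step (+0,+1), +4 cyc — ok
hop 2: step (+0,+1), +4 cyc — ok
hop 3: step (+0,+1), +0 cyc — BAD: Δcyc=0≠L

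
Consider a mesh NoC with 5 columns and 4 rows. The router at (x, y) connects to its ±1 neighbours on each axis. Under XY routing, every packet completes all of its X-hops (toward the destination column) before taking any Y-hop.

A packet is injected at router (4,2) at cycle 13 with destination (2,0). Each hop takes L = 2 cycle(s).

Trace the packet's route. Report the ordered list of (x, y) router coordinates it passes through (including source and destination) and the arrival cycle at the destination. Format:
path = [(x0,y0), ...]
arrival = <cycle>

path = [(4,2), (3,2), (2,2), (2,1), (2,0)]
arrival = 21

#0 — 4,2 | c13
#1 — 3,2 | c15 | W
#2 — 2,2 | c17 | W
#3 — 2,1 | c19 | S
#4 — 2,0 | c21 | S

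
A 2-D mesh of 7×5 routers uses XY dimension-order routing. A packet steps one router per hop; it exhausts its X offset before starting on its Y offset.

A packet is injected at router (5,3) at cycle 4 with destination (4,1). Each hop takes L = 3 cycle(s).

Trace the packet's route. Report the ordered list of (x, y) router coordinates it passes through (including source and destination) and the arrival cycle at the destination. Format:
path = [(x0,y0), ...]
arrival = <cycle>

[0] x=5 y=3 t=4
[1] x=4 y=3 t=7 →W
[2] x=4 y=2 t=10 →S
[3] x=4 y=1 t=13 →S

path = [(5,3), (4,3), (4,2), (4,1)]
arrival = 13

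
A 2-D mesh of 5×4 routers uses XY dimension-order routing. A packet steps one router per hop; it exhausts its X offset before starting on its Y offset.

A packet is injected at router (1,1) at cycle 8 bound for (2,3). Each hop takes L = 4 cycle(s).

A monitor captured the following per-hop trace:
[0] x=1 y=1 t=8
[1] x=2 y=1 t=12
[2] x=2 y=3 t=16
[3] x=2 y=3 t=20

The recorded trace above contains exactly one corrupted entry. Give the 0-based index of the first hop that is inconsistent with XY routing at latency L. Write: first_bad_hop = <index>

hop 1: step (+1,+0), +4 cyc — ok
hop 2: step (+0,+2), +4 cyc — BAD: non-unit step

first_bad_hop = 2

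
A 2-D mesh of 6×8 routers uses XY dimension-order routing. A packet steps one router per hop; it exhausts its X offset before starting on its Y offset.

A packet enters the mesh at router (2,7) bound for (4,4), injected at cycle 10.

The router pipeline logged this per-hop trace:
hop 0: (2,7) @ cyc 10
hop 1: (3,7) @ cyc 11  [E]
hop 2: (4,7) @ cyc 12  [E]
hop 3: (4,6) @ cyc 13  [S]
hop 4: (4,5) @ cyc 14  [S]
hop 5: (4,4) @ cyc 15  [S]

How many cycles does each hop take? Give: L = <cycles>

cyc[1] − cyc[0] = 11 − 10 = 1.
One hop costs L cycles, so L = 1.

L = 1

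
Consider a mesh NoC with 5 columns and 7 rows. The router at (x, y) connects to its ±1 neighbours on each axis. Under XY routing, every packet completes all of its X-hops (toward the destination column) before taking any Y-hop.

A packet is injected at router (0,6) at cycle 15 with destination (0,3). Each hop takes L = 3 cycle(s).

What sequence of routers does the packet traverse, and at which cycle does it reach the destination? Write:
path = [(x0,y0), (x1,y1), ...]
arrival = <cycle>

src (0,6)  cyc=15
S→(0,5)  cyc=18
S→(0,4)  cyc=21
S→(0,3)  cyc=24

path = [(0,6), (0,5), (0,4), (0,3)]
arrival = 24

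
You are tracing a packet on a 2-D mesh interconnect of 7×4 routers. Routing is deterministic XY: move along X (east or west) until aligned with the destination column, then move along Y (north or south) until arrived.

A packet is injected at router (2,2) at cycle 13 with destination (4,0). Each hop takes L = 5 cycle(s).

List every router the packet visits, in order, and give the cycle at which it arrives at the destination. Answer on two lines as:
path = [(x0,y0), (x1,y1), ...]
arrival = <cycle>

  0. router=(2,2) cycle=13 (inject)
  1. router=(3,2) cycle=18 dir=E
  2. router=(4,2) cycle=23 dir=E
  3. router=(4,1) cycle=28 dir=S
  4. router=(4,0) cycle=33 dir=S

path = [(2,2), (3,2), (4,2), (4,1), (4,0)]
arrival = 33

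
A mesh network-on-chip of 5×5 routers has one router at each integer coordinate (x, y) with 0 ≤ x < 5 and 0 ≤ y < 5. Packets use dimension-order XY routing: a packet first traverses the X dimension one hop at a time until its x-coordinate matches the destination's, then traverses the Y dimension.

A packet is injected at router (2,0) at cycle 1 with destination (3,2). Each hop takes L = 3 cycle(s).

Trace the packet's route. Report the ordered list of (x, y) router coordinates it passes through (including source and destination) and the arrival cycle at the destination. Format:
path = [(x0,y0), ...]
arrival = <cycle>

path = [(2,0), (3,0), (3,1), (3,2)]
arrival = 10

[0] x=2 y=0 t=1
[1] x=3 y=0 t=4 →E
[2] x=3 y=1 t=7 →N
[3] x=3 y=2 t=10 →N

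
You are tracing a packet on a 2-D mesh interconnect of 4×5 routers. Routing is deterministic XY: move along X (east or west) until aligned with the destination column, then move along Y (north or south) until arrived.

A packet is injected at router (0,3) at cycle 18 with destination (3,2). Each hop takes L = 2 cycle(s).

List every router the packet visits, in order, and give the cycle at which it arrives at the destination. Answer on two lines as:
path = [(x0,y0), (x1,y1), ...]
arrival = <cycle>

  0. router=(0,3) cycle=18 (inject)
  1. router=(1,3) cycle=20 dir=E
  2. router=(2,3) cycle=22 dir=E
  3. router=(3,3) cycle=24 dir=E
  4. router=(3,2) cycle=26 dir=S

path = [(0,3), (1,3), (2,3), (3,3), (3,2)]
arrival = 26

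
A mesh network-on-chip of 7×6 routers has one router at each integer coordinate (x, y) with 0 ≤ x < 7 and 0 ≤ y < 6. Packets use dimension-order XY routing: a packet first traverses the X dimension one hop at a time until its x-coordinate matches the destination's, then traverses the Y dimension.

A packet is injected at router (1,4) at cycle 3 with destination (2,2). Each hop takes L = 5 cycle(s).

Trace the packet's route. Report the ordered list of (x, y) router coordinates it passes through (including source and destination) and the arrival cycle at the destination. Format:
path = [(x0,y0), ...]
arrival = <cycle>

#0 — 1,4 | c3
#1 — 2,4 | c8 | E
#2 — 2,3 | c13 | S
#3 — 2,2 | c18 | S

path = [(1,4), (2,4), (2,3), (2,2)]
arrival = 18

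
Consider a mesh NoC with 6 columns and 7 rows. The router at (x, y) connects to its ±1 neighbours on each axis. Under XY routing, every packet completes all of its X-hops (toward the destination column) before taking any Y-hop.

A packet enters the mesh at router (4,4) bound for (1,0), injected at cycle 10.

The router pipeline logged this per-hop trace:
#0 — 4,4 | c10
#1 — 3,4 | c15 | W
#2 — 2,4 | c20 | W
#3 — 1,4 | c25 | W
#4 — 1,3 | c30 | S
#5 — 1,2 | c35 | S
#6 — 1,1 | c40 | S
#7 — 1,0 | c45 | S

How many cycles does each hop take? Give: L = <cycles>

From hop 0 (10) to hop 1 (15): +5 cycles.
Each hop adds L, hence L = 5.

L = 5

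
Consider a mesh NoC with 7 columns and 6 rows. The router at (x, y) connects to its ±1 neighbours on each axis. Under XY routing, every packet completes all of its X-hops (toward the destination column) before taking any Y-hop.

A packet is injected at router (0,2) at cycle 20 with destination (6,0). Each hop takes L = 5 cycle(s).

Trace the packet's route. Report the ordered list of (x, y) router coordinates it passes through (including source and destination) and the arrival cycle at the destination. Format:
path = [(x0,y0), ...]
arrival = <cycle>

[0] x=0 y=2 t=20
[1] x=1 y=2 t=25 →E
[2] x=2 y=2 t=30 →E
[3] x=3 y=2 t=35 →E
[4] x=4 y=2 t=40 →E
[5] x=5 y=2 t=45 →E
[6] x=6 y=2 t=50 →E
[7] x=6 y=1 t=55 →S
[8] x=6 y=0 t=60 →S

path = [(0,2), (1,2), (2,2), (3,2), (4,2), (5,2), (6,2), (6,1), (6,0)]
arrival = 60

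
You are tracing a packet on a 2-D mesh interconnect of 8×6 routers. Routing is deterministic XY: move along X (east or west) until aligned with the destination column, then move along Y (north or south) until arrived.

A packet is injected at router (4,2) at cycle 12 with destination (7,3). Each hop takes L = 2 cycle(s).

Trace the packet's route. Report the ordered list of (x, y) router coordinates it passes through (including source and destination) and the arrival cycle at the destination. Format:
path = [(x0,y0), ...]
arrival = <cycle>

path = [(4,2), (5,2), (6,2), (7,2), (7,3)]
arrival = 20

[0] x=4 y=2 t=12
[1] x=5 y=2 t=14 →E
[2] x=6 y=2 t=16 →E
[3] x=7 y=2 t=18 →E
[4] x=7 y=3 t=20 →N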